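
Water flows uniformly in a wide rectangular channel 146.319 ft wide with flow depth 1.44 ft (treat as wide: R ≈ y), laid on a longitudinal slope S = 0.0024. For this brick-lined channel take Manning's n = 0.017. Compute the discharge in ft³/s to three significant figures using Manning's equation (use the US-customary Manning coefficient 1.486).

A = b·y = 146.319 × 1.44 = 210.7 ft²
Wide channel: R ≈ y = 1.44 ft
Q = (1.486/n)·A·R^(2/3)·S^(1/2) = (1.486/0.017) × 210.7 × 1.440^(2/3) × 0.0024^(1/2) = 1151 ft³/s

1150 ft³/s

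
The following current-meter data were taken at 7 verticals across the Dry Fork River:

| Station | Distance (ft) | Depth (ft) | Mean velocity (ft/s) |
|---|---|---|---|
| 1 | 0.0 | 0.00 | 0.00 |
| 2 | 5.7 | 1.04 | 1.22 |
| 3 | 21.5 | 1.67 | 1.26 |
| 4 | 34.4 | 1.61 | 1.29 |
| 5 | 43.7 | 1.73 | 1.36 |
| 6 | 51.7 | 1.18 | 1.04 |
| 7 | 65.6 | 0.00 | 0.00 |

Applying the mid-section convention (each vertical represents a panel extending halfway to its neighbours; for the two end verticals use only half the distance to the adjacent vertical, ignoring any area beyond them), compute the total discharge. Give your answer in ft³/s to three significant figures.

101 ft³/s

w_2 = (21.5 − 0.0)/2 = 10.75 ft; q_2 = 1.22 × 1.04 × 10.75 = 13.64 ft³/s
w_3 = (34.4 − 5.7)/2 = 14.35 ft; q_3 = 1.26 × 1.67 × 14.35 = 30.20 ft³/s
w_4 = (43.7 − 21.5)/2 = 11.1 ft; q_4 = 1.29 × 1.61 × 11.1 = 23.05 ft³/s
w_5 = (51.7 − 34.4)/2 = 8.65 ft; q_5 = 1.36 × 1.73 × 8.65 = 20.35 ft³/s
w_6 = (65.6 − 43.7)/2 = 10.95 ft; q_6 = 1.04 × 1.18 × 10.95 = 13.44 ft³/s
Stations 1, 7 contribute zero (depth or velocity is 0).
Q = Σ qᵢ = 100.7 ft³/s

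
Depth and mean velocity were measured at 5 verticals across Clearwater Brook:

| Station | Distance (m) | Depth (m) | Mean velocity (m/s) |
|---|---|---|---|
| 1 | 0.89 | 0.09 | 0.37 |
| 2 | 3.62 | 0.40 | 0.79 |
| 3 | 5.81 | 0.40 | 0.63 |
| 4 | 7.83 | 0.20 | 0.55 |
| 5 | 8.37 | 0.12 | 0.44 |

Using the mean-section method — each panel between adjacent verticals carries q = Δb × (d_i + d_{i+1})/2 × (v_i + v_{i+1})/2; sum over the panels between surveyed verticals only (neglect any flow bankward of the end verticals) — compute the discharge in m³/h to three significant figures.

5080 m³/h

Panel 1-2: Δb = 2.73 m, d̄ = (0.09+0.40)/2 = 0.245, v̄ = (0.37+0.79)/2 = 0.58 → q = 2.73×0.245×0.58 = 0.3879 m³/s
Panel 2-3: Δb = 2.19 m, d̄ = (0.40+0.40)/2 = 0.4, v̄ = (0.79+0.63)/2 = 0.71 → q = 2.19×0.4×0.71 = 0.6220 m³/s
Panel 3-4: Δb = 2.02 m, d̄ = (0.40+0.20)/2 = 0.3, v̄ = (0.63+0.55)/2 = 0.59 → q = 2.02×0.3×0.59 = 0.3575 m³/s
Panel 4-5: Δb = 0.54 m, d̄ = (0.20+0.12)/2 = 0.16, v̄ = (0.55+0.44)/2 = 0.495 → q = 0.54×0.16×0.495 = 0.04277 m³/s
Q = Σ q = 1.410 m³/s
= 1.410 × 3600 = 5077 m³/h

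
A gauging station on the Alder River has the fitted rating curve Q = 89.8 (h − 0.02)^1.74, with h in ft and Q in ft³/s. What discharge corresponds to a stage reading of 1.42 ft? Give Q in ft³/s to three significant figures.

161 ft³/s

Q = 89.8 × (1.42 − 0.02)^1.74 = 89.8 × 1.4^1.74 = 161.3 ft³/s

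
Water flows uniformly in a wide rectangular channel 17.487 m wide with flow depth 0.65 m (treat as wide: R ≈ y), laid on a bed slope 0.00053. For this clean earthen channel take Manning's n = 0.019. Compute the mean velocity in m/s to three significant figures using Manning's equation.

A = b·y = 17.487 × 0.65 = 11.37 m²
Wide channel: R ≈ y = 0.65 m
Q = (1/n)·A·R^(2/3)·S^(1/2) = (1/0.019) × 11.37 × 0.6500^(2/3) × 0.00053^(1/2) = 10.33 m³/s
V = Q/A = 10.33/11.37 = 0.9092 m/s

0.909 m/s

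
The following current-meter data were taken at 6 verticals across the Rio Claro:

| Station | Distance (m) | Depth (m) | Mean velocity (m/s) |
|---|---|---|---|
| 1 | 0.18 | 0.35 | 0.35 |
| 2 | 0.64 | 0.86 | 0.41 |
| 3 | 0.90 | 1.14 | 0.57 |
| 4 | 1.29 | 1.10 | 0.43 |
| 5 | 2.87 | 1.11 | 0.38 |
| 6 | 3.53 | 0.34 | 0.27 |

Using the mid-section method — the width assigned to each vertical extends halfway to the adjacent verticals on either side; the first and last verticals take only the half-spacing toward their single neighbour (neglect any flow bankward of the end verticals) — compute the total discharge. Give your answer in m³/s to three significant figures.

1.33 m³/s

w_1 = (0.64 − 0.18)/2 = 0.23 m; q_1 = 0.35 × 0.35 × 0.23 = 0.02818 m³/s
w_2 = (0.90 − 0.18)/2 = 0.36 m; q_2 = 0.41 × 0.86 × 0.36 = 0.1269 m³/s
w_3 = (1.29 − 0.64)/2 = 0.325 m; q_3 = 0.57 × 1.14 × 0.325 = 0.2112 m³/s
w_4 = (2.87 − 0.90)/2 = 0.985 m; q_4 = 0.43 × 1.10 × 0.985 = 0.4659 m³/s
w_5 = (3.53 − 1.29)/2 = 1.12 m; q_5 = 0.38 × 1.11 × 1.12 = 0.4724 m³/s
w_6 = (3.53 − 2.87)/2 = 0.33 m; q_6 = 0.27 × 0.34 × 0.33 = 0.03029 m³/s
Q = Σ qᵢ = 1.335 m³/s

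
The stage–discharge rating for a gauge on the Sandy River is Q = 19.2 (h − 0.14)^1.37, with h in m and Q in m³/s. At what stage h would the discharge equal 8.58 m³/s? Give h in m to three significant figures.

0.695 m

h − h₀ = (Q/C)^(1/b) = (8.58/19.2)^(1/1.37) = 0.5555 m
h = 0.14 + 0.5555 = 0.6955 m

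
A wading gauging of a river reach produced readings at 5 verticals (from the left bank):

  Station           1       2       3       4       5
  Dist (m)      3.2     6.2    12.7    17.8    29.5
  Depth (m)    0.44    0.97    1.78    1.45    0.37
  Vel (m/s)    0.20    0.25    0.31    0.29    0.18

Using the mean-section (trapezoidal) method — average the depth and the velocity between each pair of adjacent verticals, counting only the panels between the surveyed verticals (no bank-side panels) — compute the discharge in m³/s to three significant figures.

7.95 m³/s

Panel 1-2: Δb = 3 m, d̄ = (0.44+0.97)/2 = 0.705, v̄ = (0.20+0.25)/2 = 0.225 → q = 3×0.705×0.225 = 0.4759 m³/s
Panel 2-3: Δb = 6.5 m, d̄ = (0.97+1.78)/2 = 1.375, v̄ = (0.25+0.31)/2 = 0.28 → q = 6.5×1.375×0.28 = 2.503 m³/s
Panel 3-4: Δb = 5.1 m, d̄ = (1.78+1.45)/2 = 1.615, v̄ = (0.31+0.29)/2 = 0.3 → q = 5.1×1.615×0.3 = 2.471 m³/s
Panel 4-5: Δb = 11.7 m, d̄ = (1.45+0.37)/2 = 0.91, v̄ = (0.29+0.18)/2 = 0.235 → q = 11.7×0.91×0.235 = 2.502 m³/s
Q = Σ q = 7.951 m³/s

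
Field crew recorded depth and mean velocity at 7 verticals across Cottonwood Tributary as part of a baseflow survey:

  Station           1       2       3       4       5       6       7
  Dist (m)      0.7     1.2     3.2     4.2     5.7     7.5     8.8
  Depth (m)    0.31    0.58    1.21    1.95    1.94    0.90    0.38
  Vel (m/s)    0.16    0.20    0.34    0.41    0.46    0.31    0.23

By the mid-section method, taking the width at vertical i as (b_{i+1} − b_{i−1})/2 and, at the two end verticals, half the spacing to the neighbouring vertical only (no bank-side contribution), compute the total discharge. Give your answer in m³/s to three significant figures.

w_1 = (1.2 − 0.7)/2 = 0.25 m; q_1 = 0.16 × 0.31 × 0.25 = 0.01240 m³/s
w_2 = (3.2 − 0.7)/2 = 1.25 m; q_2 = 0.20 × 0.58 × 1.25 = 0.1450 m³/s
w_3 = (4.2 − 1.2)/2 = 1.5 m; q_3 = 0.34 × 1.21 × 1.5 = 0.6171 m³/s
w_4 = (5.7 − 3.2)/2 = 1.25 m; q_4 = 0.41 × 1.95 × 1.25 = 0.9994 m³/s
w_5 = (7.5 − 4.2)/2 = 1.65 m; q_5 = 0.46 × 1.94 × 1.65 = 1.472 m³/s
w_6 = (8.8 − 5.7)/2 = 1.55 m; q_6 = 0.31 × 0.90 × 1.55 = 0.4325 m³/s
w_7 = (8.8 − 7.5)/2 = 0.65 m; q_7 = 0.23 × 0.38 × 0.65 = 0.05681 m³/s
Q = Σ qᵢ = 3.736 m³/s

3.74 m³/s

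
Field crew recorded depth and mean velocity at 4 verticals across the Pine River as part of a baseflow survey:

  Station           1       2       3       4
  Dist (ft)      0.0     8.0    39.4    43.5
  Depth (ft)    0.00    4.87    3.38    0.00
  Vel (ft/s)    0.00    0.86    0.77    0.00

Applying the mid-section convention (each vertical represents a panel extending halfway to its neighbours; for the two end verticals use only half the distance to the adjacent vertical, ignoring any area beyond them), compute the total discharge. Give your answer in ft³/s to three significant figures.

129 ft³/s

w_2 = (39.4 − 0.0)/2 = 19.7 ft; q_2 = 0.86 × 4.87 × 19.7 = 82.51 ft³/s
w_3 = (43.5 − 8.0)/2 = 17.75 ft; q_3 = 0.77 × 3.38 × 17.75 = 46.20 ft³/s
Stations 1, 4 contribute zero (depth or velocity is 0).
Q = Σ qᵢ = 128.7 ft³/s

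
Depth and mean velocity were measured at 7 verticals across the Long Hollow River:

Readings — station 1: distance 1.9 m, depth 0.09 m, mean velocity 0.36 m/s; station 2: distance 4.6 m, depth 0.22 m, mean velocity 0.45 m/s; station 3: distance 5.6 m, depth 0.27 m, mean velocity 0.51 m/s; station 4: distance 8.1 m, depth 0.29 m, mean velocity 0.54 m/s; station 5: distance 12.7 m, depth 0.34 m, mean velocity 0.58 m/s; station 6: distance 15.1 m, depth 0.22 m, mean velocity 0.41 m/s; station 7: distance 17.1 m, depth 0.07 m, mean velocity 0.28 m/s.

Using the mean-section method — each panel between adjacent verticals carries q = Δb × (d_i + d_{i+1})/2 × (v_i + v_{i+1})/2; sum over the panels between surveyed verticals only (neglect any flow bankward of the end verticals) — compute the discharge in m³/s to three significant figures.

Panel 1-2: Δb = 2.7 m, d̄ = (0.09+0.22)/2 = 0.155, v̄ = (0.36+0.45)/2 = 0.405 → q = 2.7×0.155×0.405 = 0.1695 m³/s
Panel 2-3: Δb = 1 m, d̄ = (0.22+0.27)/2 = 0.245, v̄ = (0.45+0.51)/2 = 0.48 → q = 1×0.245×0.48 = 0.1176 m³/s
Panel 3-4: Δb = 2.5 m, d̄ = (0.27+0.29)/2 = 0.28, v̄ = (0.51+0.54)/2 = 0.525 → q = 2.5×0.28×0.525 = 0.3675 m³/s
Panel 4-5: Δb = 4.6 m, d̄ = (0.29+0.34)/2 = 0.315, v̄ = (0.54+0.58)/2 = 0.56 → q = 4.6×0.315×0.56 = 0.8114 m³/s
Panel 5-6: Δb = 2.4 m, d̄ = (0.34+0.22)/2 = 0.28, v̄ = (0.58+0.41)/2 = 0.495 → q = 2.4×0.28×0.495 = 0.3326 m³/s
Panel 6-7: Δb = 2 m, d̄ = (0.22+0.07)/2 = 0.145, v̄ = (0.41+0.28)/2 = 0.345 → q = 2×0.145×0.345 = 0.1001 m³/s
Q = Σ q = 1.899 m³/s

1.90 m³/s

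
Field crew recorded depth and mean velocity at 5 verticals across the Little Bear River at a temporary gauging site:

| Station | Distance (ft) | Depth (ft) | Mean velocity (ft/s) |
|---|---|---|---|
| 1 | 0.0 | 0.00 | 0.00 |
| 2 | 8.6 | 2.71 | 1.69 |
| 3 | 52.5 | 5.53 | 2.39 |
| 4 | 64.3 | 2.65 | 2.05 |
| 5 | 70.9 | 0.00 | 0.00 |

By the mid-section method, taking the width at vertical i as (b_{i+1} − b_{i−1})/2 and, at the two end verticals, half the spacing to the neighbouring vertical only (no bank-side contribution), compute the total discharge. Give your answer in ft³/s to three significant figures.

w_2 = (52.5 − 0.0)/2 = 26.25 ft; q_2 = 1.69 × 2.71 × 26.25 = 120.2 ft³/s
w_3 = (64.3 − 8.6)/2 = 27.85 ft; q_3 = 2.39 × 5.53 × 27.85 = 368.1 ft³/s
w_4 = (70.9 − 52.5)/2 = 9.2 ft; q_4 = 2.05 × 2.65 × 9.2 = 49.98 ft³/s
Stations 1, 5 contribute zero (depth or velocity is 0).
Q = Σ qᵢ = 538.3 ft³/s

538 ft³/s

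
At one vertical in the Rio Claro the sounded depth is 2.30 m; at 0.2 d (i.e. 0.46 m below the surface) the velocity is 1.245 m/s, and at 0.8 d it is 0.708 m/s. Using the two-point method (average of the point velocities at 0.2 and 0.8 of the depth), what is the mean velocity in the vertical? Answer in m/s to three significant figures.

v̄ = (1.245 + 0.708) / 2 = 0.9765 m/s

0.977 m/s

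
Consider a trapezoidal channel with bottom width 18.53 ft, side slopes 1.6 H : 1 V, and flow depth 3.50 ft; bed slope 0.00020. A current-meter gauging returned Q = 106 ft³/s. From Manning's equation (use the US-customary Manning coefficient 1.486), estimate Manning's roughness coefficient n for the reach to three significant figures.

A = (b + z·y)·y = (18.53 + 1.6×3.50)×3.50 = 84.46 ft²
P = b + 2y√(1+z²) = 18.53 + 2×3.50×√(1+1.6²) = 31.74 ft
R = A/P = 84.46/31.74 = 2.661 ft
n = (1.486/Q)·A·R^(2/3)·S^(1/2) = (1.486/106) × 84.46 × 1.920 × 0.01414 = 0.03215

0.0322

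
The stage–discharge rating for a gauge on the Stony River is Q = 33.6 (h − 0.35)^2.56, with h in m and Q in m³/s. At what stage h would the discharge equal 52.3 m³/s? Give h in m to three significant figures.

h − h₀ = (Q/C)^(1/b) = (52.3/33.6)^(1/2.56) = 1.189 m
h = 0.35 + 1.189 = 1.539 m

1.54 m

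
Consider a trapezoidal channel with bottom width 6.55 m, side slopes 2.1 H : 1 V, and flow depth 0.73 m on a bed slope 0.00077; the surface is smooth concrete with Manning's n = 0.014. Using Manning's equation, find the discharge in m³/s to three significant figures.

A = (b + z·y)·y = (6.55 + 2.1×0.73)×0.73 = 5.901 m²
P = b + 2y√(1+z²) = 6.55 + 2×0.73×√(1+2.1²) = 9.946 m
R = A/P = 5.901/9.946 = 0.5933 m
Q = (1/n)·A·R^(2/3)·S^(1/2) = (1/0.014) × 5.901 × 0.5933^(2/3) × 0.00077^(1/2) = 8.257 m³/s

8.26 m³/s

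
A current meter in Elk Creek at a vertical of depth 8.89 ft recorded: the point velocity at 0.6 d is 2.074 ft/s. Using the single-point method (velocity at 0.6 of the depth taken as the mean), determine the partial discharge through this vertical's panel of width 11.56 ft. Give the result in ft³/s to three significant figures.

v̄ = v₀.₆ = 2.074 ft/s
q = v̄ × d × w = 2.074 × 8.89 × 11.56 = 213.1 ft³/s

213 ft³/s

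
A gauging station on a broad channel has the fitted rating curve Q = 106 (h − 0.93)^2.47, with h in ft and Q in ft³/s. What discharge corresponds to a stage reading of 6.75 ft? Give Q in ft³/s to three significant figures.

8220 ft³/s

Q = 106 × (6.75 − 0.93)^2.47 = 106 × 5.82^2.47 = 8216 ft³/s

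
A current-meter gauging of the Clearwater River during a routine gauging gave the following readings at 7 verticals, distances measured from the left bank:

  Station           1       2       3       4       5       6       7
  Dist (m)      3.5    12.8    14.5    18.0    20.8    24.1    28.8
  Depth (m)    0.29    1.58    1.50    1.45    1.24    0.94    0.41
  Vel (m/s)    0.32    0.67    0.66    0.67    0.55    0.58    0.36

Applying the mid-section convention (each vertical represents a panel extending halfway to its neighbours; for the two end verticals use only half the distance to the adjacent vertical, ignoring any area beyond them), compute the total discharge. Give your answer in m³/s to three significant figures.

16.5 m³/s

w_1 = (12.8 − 3.5)/2 = 4.65 m; q_1 = 0.32 × 0.29 × 4.65 = 0.4315 m³/s
w_2 = (14.5 − 3.5)/2 = 5.5 m; q_2 = 0.67 × 1.58 × 5.5 = 5.822 m³/s
w_3 = (18.0 − 12.8)/2 = 2.6 m; q_3 = 0.66 × 1.50 × 2.6 = 2.574 m³/s
w_4 = (20.8 − 14.5)/2 = 3.15 m; q_4 = 0.67 × 1.45 × 3.15 = 3.060 m³/s
w_5 = (24.1 − 18.0)/2 = 3.05 m; q_5 = 0.55 × 1.24 × 3.05 = 2.080 m³/s
w_6 = (28.8 − 20.8)/2 = 4 m; q_6 = 0.58 × 0.94 × 4 = 2.181 m³/s
w_7 = (28.8 − 24.1)/2 = 2.35 m; q_7 = 0.36 × 0.41 × 2.35 = 0.3469 m³/s
Q = Σ qᵢ = 16.50 m³/s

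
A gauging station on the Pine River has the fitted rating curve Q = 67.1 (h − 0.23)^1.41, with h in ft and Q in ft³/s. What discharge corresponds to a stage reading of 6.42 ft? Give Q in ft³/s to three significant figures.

877 ft³/s

Q = 67.1 × (6.42 − 0.23)^1.41 = 67.1 × 6.19^1.41 = 877.0 ft³/s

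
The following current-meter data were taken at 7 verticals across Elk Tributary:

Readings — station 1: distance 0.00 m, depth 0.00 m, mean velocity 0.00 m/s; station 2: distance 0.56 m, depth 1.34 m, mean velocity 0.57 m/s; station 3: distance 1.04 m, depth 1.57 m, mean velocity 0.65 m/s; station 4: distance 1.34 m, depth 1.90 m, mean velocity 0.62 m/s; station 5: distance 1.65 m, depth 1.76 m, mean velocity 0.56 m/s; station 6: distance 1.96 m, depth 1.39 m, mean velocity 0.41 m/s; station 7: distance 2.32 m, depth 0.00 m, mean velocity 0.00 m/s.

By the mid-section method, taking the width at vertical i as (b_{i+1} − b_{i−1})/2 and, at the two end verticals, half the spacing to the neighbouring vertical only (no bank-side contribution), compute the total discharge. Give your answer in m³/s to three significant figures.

1.65 m³/s

w_2 = (1.04 − 0.00)/2 = 0.52 m; q_2 = 0.57 × 1.34 × 0.52 = 0.3972 m³/s
w_3 = (1.34 − 0.56)/2 = 0.39 m; q_3 = 0.65 × 1.57 × 0.39 = 0.3980 m³/s
w_4 = (1.65 − 1.04)/2 = 0.305 m; q_4 = 0.62 × 1.90 × 0.305 = 0.3593 m³/s
w_5 = (1.96 − 1.34)/2 = 0.31 m; q_5 = 0.56 × 1.76 × 0.31 = 0.3055 m³/s
w_6 = (2.32 − 1.65)/2 = 0.335 m; q_6 = 0.41 × 1.39 × 0.335 = 0.1909 m³/s
Stations 1, 7 contribute zero (depth or velocity is 0).
Q = Σ qᵢ = 1.651 m³/s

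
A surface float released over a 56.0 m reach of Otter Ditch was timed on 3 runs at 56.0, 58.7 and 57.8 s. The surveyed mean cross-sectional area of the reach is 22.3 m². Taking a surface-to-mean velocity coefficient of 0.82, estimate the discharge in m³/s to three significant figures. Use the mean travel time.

17.8 m³/s

t̄ = (56.0 + 58.7 + 57.8) / 3 = 57.5 s
v_surface = L / t̄ = 56.0 / 57.5 = 0.9739 m/s
v_mean = 0.82 × 0.9739 = 0.7986 m/s
Q = A × v_mean = 22.3 × 0.7986 = 17.81 m³/s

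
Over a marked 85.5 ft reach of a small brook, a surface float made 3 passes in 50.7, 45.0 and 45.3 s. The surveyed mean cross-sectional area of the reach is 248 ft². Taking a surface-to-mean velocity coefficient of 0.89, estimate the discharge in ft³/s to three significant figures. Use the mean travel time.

402 ft³/s

t̄ = (50.7 + 45.0 + 45.3) / 3 = 47 s
v_surface = L / t̄ = 85.5 / 47 = 1.819 ft/s
v_mean = 0.89 × 1.819 = 1.619 ft/s
Q = A × v_mean = 248 × 1.619 = 401.5 ft³/s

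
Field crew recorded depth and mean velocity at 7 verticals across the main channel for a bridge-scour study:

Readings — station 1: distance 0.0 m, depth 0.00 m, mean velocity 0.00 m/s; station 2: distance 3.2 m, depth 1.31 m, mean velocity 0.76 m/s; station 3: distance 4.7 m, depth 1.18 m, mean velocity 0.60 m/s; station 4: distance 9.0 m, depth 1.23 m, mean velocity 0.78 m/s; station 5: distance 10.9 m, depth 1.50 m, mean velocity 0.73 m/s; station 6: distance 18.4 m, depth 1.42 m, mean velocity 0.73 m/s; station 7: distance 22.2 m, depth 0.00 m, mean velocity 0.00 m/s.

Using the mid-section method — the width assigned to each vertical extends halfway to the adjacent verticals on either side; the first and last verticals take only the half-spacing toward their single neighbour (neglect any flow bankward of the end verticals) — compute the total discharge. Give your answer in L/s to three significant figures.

18400 L/s

w_2 = (4.7 − 0.0)/2 = 2.35 m; q_2 = 0.76 × 1.31 × 2.35 = 2.340 m³/s
w_3 = (9.0 − 3.2)/2 = 2.9 m; q_3 = 0.60 × 1.18 × 2.9 = 2.053 m³/s
w_4 = (10.9 − 4.7)/2 = 3.1 m; q_4 = 0.78 × 1.23 × 3.1 = 2.974 m³/s
w_5 = (18.4 − 9.0)/2 = 4.7 m; q_5 = 0.73 × 1.50 × 4.7 = 5.147 m³/s
w_6 = (22.2 − 10.9)/2 = 5.65 m; q_6 = 0.73 × 1.42 × 5.65 = 5.857 m³/s
Stations 1, 7 contribute zero (depth or velocity is 0).
Q = Σ qᵢ = 18.37 m³/s
= 18.37 × 1000 = 18370 L/s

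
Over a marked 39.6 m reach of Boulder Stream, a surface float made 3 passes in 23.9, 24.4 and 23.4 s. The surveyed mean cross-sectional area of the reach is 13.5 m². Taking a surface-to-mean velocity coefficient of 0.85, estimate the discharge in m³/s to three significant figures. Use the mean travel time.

t̄ = (23.9 + 24.4 + 23.4) / 3 = 23.9 s
v_surface = L / t̄ = 39.6 / 23.9 = 1.657 m/s
v_mean = 0.85 × 1.657 = 1.408 m/s
Q = A × v_mean = 13.5 × 1.408 = 19.01 m³/s

19.0 m³/s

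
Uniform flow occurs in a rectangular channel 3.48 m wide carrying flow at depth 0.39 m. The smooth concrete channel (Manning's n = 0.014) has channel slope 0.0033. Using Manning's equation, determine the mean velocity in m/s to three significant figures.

1.91 m/s

A = b·y = 3.48 × 0.39 = 1.357 m²
P = b + 2y = 3.48 + 2×0.39 = 4.260 m
R = A/P = 1.357/4.260 = 0.3186 m
Q = (1/n)·A·R^(2/3)·S^(1/2) = (1/0.014) × 1.357 × 0.3186^(2/3) × 0.0033^(1/2) = 2.598 m³/s
V = Q/A = 2.598/1.357 = 1.914 m/s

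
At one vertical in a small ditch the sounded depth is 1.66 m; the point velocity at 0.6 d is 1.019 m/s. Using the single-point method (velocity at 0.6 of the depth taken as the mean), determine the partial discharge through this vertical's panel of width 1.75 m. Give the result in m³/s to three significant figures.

2.96 m³/s

v̄ = v₀.₆ = 1.019 m/s
q = v̄ × d × w = 1.019 × 1.66 × 1.75 = 2.960 m³/s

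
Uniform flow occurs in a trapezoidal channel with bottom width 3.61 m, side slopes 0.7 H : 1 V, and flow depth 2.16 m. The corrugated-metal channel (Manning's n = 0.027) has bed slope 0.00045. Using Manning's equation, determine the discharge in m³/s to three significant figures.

A = (b + z·y)·y = (3.61 + 0.7×2.16)×2.16 = 11.06 m²
P = b + 2y√(1+z²) = 3.61 + 2×2.16×√(1+0.7²) = 8.883 m
R = A/P = 11.06/8.883 = 1.245 m
Q = (1/n)·A·R^(2/3)·S^(1/2) = (1/0.027) × 11.06 × 1.245^(2/3) × 0.00045^(1/2) = 10.06 m³/s

10.1 m³/s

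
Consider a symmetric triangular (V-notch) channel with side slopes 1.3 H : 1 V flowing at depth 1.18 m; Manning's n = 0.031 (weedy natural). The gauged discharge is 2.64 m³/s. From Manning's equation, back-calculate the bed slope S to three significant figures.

A = z·y² = 1.3×1.18² = 1.810 m²
P = 2y√(1+z²) = 2×1.18×√(1+1.3²) = 3.871 m
R = A/P = 1.810/3.871 = 0.4676 m
S = (Q·n / (1·A·R^(2/3)))² = (2.64×0.031 / (1×1.810×0.6025))² = 0.005632

0.00563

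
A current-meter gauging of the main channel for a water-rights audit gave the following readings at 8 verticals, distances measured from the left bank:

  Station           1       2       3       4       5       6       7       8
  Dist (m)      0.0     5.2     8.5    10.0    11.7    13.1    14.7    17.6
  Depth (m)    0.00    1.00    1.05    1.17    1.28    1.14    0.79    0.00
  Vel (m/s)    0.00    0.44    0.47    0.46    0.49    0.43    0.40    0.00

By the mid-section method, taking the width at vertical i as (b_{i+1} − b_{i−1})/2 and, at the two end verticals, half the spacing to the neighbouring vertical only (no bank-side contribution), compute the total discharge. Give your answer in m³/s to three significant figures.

w_2 = (8.5 − 0.0)/2 = 4.25 m; q_2 = 0.44 × 1.00 × 4.25 = 1.870 m³/s
w_3 = (10.0 − 5.2)/2 = 2.4 m; q_3 = 0.47 × 1.05 × 2.4 = 1.184 m³/s
w_4 = (11.7 − 8.5)/2 = 1.6 m; q_4 = 0.46 × 1.17 × 1.6 = 0.8611 m³/s
w_5 = (13.1 − 10.0)/2 = 1.55 m; q_5 = 0.49 × 1.28 × 1.55 = 0.9722 m³/s
w_6 = (14.7 − 11.7)/2 = 1.5 m; q_6 = 0.43 × 1.14 × 1.5 = 0.7353 m³/s
w_7 = (17.6 − 13.1)/2 = 2.25 m; q_7 = 0.40 × 0.79 × 2.25 = 0.7110 m³/s
Stations 1, 8 contribute zero (depth or velocity is 0).
Q = Σ qᵢ = 6.334 m³/s

6.33 m³/s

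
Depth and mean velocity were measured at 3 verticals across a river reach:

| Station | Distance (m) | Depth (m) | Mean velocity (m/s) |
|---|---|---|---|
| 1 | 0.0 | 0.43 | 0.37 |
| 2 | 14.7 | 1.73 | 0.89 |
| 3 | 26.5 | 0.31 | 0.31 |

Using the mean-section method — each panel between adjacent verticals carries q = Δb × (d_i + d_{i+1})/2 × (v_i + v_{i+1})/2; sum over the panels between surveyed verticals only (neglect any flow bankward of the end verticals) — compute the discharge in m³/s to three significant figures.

17.2 m³/s

Panel 1-2: Δb = 14.7 m, d̄ = (0.43+1.73)/2 = 1.08, v̄ = (0.37+0.89)/2 = 0.63 → q = 14.7×1.08×0.63 = 10.00 m³/s
Panel 2-3: Δb = 11.8 m, d̄ = (1.73+0.31)/2 = 1.02, v̄ = (0.89+0.31)/2 = 0.6 → q = 11.8×1.02×0.6 = 7.222 m³/s
Q = Σ q = 17.22 m³/s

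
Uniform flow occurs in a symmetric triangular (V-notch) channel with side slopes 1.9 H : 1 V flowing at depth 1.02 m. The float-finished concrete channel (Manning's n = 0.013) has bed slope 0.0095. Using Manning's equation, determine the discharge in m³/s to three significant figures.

8.72 m³/s

A = z·y² = 1.9×1.02² = 1.977 m²
P = 2y√(1+z²) = 2×1.02×√(1+1.9²) = 4.380 m
R = A/P = 1.977/4.380 = 0.4513 m
Q = (1/n)·A·R^(2/3)·S^(1/2) = (1/0.013) × 1.977 × 0.4513^(2/3) × 0.0095^(1/2) = 8.720 m³/s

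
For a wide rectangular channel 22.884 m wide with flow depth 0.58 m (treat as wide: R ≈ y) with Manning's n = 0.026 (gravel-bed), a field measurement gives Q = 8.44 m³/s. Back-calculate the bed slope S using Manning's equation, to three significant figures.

0.000565

A = b·y = 22.884 × 0.58 = 13.27 m²
Wide channel: R ≈ y = 0.58 m
S = (Q·n / (1·A·R^(2/3)))² = (8.44×0.026 / (1×13.27×0.6955))² = 0.0005651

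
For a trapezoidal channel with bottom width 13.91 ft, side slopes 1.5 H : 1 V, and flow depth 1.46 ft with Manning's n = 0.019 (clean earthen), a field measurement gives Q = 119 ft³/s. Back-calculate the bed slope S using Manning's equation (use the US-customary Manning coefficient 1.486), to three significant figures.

A = (b + z·y)·y = (13.91 + 1.5×1.46)×1.46 = 23.51 ft²
P = b + 2y√(1+z²) = 13.91 + 2×1.46×√(1+1.5²) = 19.17 ft
R = A/P = 23.51/19.17 = 1.226 ft
S = (Q·n / (1.486·A·R^(2/3)))² = (119×0.019 / (1.486×23.51×1.145))² = 0.003193

0.00319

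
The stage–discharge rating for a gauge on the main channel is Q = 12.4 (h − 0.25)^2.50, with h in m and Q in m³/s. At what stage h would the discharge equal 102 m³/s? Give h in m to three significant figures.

h − h₀ = (Q/C)^(1/b) = (102/12.4)^(1/2.50) = 2.323 m
h = 0.25 + 2.323 = 2.573 m

2.57 m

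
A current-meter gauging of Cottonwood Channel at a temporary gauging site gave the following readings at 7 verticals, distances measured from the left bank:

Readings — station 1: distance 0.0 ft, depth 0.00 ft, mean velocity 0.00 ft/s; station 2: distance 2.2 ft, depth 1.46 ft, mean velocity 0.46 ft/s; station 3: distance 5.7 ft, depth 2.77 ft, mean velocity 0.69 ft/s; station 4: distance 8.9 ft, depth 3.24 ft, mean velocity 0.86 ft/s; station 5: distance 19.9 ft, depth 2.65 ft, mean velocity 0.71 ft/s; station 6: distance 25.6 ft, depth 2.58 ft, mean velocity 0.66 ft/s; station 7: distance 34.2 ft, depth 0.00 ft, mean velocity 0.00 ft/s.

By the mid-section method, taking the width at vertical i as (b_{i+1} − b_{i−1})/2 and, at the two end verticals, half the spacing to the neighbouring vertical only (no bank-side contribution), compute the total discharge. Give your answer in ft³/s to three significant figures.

56.0 ft³/s

w_2 = (5.7 − 0.0)/2 = 2.85 ft; q_2 = 0.46 × 1.46 × 2.85 = 1.914 ft³/s
w_3 = (8.9 − 2.2)/2 = 3.35 ft; q_3 = 0.69 × 2.77 × 3.35 = 6.403 ft³/s
w_4 = (19.9 − 5.7)/2 = 7.1 ft; q_4 = 0.86 × 3.24 × 7.1 = 19.78 ft³/s
w_5 = (25.6 − 8.9)/2 = 8.35 ft; q_5 = 0.71 × 2.65 × 8.35 = 15.71 ft³/s
w_6 = (34.2 − 19.9)/2 = 7.15 ft; q_6 = 0.66 × 2.58 × 7.15 = 12.18 ft³/s
Stations 1, 7 contribute zero (depth or velocity is 0).
Q = Σ qᵢ = 55.99 ft³/s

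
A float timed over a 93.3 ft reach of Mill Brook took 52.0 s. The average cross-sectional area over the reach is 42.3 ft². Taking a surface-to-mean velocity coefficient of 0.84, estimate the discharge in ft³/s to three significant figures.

63.8 ft³/s

v_surface = L / t̄ = 93.3 / 52 = 1.794 ft/s
v_mean = 0.84 × 1.794 = 1.507 ft/s
Q = A × v_mean = 42.3 × 1.507 = 63.75 ft³/s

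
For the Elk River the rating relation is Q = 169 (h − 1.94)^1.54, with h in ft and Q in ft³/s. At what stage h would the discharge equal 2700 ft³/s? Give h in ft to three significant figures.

h − h₀ = (Q/C)^(1/b) = (2700/169)^(1/1.54) = 6.046 ft
h = 1.94 + 6.046 = 7.986 ft

7.99 ft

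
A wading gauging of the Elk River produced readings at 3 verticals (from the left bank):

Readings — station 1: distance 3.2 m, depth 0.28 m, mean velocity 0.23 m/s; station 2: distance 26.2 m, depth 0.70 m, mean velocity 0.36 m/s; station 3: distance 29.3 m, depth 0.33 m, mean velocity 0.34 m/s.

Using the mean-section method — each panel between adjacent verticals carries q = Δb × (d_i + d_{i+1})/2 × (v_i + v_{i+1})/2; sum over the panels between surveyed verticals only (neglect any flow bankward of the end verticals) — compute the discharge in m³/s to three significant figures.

Panel 1-2: Δb = 23 m, d̄ = (0.28+0.70)/2 = 0.49, v̄ = (0.23+0.36)/2 = 0.295 → q = 23×0.49×0.295 = 3.325 m³/s
Panel 2-3: Δb = 3.1 m, d̄ = (0.70+0.33)/2 = 0.515, v̄ = (0.36+0.34)/2 = 0.35 → q = 3.1×0.515×0.35 = 0.5588 m³/s
Q = Σ q = 3.883 m³/s

3.88 m³/s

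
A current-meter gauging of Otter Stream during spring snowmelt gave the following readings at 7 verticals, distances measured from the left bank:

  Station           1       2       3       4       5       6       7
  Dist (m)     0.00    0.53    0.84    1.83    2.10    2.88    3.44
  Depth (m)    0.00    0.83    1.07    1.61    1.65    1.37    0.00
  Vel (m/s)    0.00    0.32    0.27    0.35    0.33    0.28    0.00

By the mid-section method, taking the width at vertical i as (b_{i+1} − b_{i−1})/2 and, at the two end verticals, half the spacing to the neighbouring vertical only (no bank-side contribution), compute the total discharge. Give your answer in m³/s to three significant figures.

1.20 m³/s

w_2 = (0.84 − 0.00)/2 = 0.42 m; q_2 = 0.32 × 0.83 × 0.42 = 0.1116 m³/s
w_3 = (1.83 − 0.53)/2 = 0.65 m; q_3 = 0.27 × 1.07 × 0.65 = 0.1878 m³/s
w_4 = (2.10 − 0.84)/2 = 0.63 m; q_4 = 0.35 × 1.61 × 0.63 = 0.3550 m³/s
w_5 = (2.88 − 1.83)/2 = 0.525 m; q_5 = 0.33 × 1.65 × 0.525 = 0.2859 m³/s
w_6 = (3.44 − 2.10)/2 = 0.67 m; q_6 = 0.28 × 1.37 × 0.67 = 0.2570 m³/s
Stations 1, 7 contribute zero (depth or velocity is 0).
Q = Σ qᵢ = 1.197 m³/s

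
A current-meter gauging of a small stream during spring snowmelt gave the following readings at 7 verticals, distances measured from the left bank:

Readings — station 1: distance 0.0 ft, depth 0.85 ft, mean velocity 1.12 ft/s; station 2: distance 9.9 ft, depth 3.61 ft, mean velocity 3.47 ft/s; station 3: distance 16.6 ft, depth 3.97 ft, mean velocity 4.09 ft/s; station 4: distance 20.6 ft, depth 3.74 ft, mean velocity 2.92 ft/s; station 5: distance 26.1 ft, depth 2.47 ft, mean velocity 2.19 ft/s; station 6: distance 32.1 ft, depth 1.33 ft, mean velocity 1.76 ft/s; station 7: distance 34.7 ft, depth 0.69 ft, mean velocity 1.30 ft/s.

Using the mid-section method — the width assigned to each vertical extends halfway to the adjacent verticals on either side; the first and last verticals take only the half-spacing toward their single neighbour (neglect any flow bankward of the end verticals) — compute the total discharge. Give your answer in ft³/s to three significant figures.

w_1 = (9.9 − 0.0)/2 = 4.95 ft; q_1 = 1.12 × 0.85 × 4.95 = 4.712 ft³/s
w_2 = (16.6 − 0.0)/2 = 8.3 ft; q_2 = 3.47 × 3.61 × 8.3 = 104.0 ft³/s
w_3 = (20.6 − 9.9)/2 = 5.35 ft; q_3 = 4.09 × 3.97 × 5.35 = 86.87 ft³/s
w_4 = (26.1 − 16.6)/2 = 4.75 ft; q_4 = 2.92 × 3.74 × 4.75 = 51.87 ft³/s
w_5 = (32.1 − 20.6)/2 = 5.75 ft; q_5 = 2.19 × 2.47 × 5.75 = 31.10 ft³/s
w_6 = (34.7 − 26.1)/2 = 4.3 ft; q_6 = 1.76 × 1.33 × 4.3 = 10.07 ft³/s
w_7 = (34.7 − 32.1)/2 = 1.3 ft; q_7 = 1.30 × 0.69 × 1.3 = 1.166 ft³/s
Q = Σ qᵢ = 289.8 ft³/s

290 ft³/s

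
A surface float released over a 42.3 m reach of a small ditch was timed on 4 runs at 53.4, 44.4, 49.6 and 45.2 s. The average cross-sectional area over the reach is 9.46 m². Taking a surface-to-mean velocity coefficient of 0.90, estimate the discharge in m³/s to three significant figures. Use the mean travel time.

t̄ = (53.4 + 44.4 + 49.6 + 45.2) / 4 = 48.15 s
v_surface = L / t̄ = 42.3 / 48.15 = 0.8785 m/s
v_mean = 0.90 × 0.8785 = 0.7907 m/s
Q = A × v_mean = 9.46 × 0.7907 = 7.480 m³/s

7.48 m³/s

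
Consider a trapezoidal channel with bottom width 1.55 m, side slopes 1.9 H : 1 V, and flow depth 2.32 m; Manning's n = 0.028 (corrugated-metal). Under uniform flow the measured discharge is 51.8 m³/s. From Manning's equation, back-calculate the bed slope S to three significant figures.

A = (b + z·y)·y = (1.55 + 1.9×2.32)×2.32 = 13.82 m²
P = b + 2y√(1+z²) = 1.55 + 2×2.32×√(1+1.9²) = 11.51 m
R = A/P = 13.82/11.51 = 1.201 m
S = (Q·n / (1·A·R^(2/3)))² = (51.8×0.028 / (1×13.82×1.130))² = 0.008628

0.00863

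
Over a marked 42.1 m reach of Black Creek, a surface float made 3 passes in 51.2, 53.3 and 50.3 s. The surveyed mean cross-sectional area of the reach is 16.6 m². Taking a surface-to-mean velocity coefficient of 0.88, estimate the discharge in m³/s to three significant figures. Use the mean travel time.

11.9 m³/s

t̄ = (51.2 + 53.3 + 50.3) / 3 = 51.6 s
v_surface = L / t̄ = 42.1 / 51.6 = 0.8159 m/s
v_mean = 0.88 × 0.8159 = 0.7180 m/s
Q = A × v_mean = 16.6 × 0.7180 = 11.92 m³/s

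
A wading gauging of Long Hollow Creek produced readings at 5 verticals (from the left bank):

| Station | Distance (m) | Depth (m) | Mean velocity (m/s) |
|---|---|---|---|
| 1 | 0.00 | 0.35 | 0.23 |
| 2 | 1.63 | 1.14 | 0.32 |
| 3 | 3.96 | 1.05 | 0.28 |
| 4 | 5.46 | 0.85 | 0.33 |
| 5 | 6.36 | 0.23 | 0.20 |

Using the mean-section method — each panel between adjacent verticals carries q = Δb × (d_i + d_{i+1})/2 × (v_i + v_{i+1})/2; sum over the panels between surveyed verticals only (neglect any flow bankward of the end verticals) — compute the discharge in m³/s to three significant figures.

1.66 m³/s

Panel 1-2: Δb = 1.63 m, d̄ = (0.35+1.14)/2 = 0.745, v̄ = (0.23+0.32)/2 = 0.275 → q = 1.63×0.745×0.275 = 0.3339 m³/s
Panel 2-3: Δb = 2.33 m, d̄ = (1.14+1.05)/2 = 1.095, v̄ = (0.32+0.28)/2 = 0.3 → q = 2.33×1.095×0.3 = 0.7654 m³/s
Panel 3-4: Δb = 1.5 m, d̄ = (1.05+0.85)/2 = 0.95, v̄ = (0.28+0.33)/2 = 0.305 → q = 1.5×0.95×0.305 = 0.4346 m³/s
Panel 4-5: Δb = 0.9 m, d̄ = (0.85+0.23)/2 = 0.54, v̄ = (0.33+0.20)/2 = 0.265 → q = 0.9×0.54×0.265 = 0.1288 m³/s
Q = Σ q = 1.663 m³/s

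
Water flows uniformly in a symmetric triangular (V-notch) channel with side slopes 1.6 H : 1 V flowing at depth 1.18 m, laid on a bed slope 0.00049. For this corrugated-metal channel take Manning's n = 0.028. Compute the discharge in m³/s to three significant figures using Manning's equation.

1.11 m³/s

A = z·y² = 1.6×1.18² = 2.228 m²
P = 2y√(1+z²) = 2×1.18×√(1+1.6²) = 4.453 m
R = A/P = 2.228/4.453 = 0.5003 m
Q = (1/n)·A·R^(2/3)·S^(1/2) = (1/0.028) × 2.228 × 0.5003^(2/3) × 0.00049^(1/2) = 1.110 m³/s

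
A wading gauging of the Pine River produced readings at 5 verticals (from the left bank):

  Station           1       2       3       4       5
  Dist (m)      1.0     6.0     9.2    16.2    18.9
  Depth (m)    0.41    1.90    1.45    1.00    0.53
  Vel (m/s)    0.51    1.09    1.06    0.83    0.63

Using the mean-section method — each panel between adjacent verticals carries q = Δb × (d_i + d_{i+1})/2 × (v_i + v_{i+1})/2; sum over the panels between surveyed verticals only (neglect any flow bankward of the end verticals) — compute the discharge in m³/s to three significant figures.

Panel 1-2: Δb = 5 m, d̄ = (0.41+1.90)/2 = 1.155, v̄ = (0.51+1.09)/2 = 0.8 → q = 5×1.155×0.8 = 4.620 m³/s
Panel 2-3: Δb = 3.2 m, d̄ = (1.90+1.45)/2 = 1.675, v̄ = (1.09+1.06)/2 = 1.075 → q = 3.2×1.675×1.075 = 5.762 m³/s
Panel 3-4: Δb = 7 m, d̄ = (1.45+1.00)/2 = 1.225, v̄ = (1.06+0.83)/2 = 0.945 → q = 7×1.225×0.945 = 8.103 m³/s
Panel 4-5: Δb = 2.7 m, d̄ = (1.00+0.53)/2 = 0.765, v̄ = (0.83+0.63)/2 = 0.73 → q = 2.7×0.765×0.73 = 1.508 m³/s
Q = Σ q = 19.99 m³/s

20.0 m³/s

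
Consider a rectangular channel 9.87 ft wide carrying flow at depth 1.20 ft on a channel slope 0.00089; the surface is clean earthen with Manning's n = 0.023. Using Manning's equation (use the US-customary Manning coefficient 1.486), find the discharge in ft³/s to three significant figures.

A = b·y = 9.87 × 1.20 = 11.84 ft²
P = b + 2y = 9.87 + 2×1.20 = 12.27 ft
R = A/P = 11.84/12.27 = 0.9653 ft
Q = (1.486/n)·A·R^(2/3)·S^(1/2) = (1.486/0.023) × 11.84 × 0.9653^(2/3) × 0.00089^(1/2) = 22.30 ft³/s

22.3 ft³/s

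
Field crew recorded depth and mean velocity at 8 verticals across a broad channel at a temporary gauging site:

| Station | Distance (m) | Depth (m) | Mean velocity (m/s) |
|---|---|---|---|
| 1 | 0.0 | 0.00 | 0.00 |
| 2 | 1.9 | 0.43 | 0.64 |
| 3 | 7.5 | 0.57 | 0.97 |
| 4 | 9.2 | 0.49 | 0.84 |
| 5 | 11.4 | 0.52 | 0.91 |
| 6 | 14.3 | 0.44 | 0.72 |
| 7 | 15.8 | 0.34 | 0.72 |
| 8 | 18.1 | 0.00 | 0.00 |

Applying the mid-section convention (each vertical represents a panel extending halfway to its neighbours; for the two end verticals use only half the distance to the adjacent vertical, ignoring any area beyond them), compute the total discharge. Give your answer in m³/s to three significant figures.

w_2 = (7.5 − 0.0)/2 = 3.75 m; q_2 = 0.64 × 0.43 × 3.75 = 1.032 m³/s
w_3 = (9.2 − 1.9)/2 = 3.65 m; q_3 = 0.97 × 0.57 × 3.65 = 2.018 m³/s
w_4 = (11.4 − 7.5)/2 = 1.95 m; q_4 = 0.84 × 0.49 × 1.95 = 0.8026 m³/s
w_5 = (14.3 − 9.2)/2 = 2.55 m; q_5 = 0.91 × 0.52 × 2.55 = 1.207 m³/s
w_6 = (15.8 − 11.4)/2 = 2.2 m; q_6 = 0.72 × 0.44 × 2.2 = 0.6970 m³/s
w_7 = (18.1 − 14.3)/2 = 1.9 m; q_7 = 0.72 × 0.34 × 1.9 = 0.4651 m³/s
Stations 1, 8 contribute zero (depth or velocity is 0).
Q = Σ qᵢ = 6.221 m³/s

6.22 m³/s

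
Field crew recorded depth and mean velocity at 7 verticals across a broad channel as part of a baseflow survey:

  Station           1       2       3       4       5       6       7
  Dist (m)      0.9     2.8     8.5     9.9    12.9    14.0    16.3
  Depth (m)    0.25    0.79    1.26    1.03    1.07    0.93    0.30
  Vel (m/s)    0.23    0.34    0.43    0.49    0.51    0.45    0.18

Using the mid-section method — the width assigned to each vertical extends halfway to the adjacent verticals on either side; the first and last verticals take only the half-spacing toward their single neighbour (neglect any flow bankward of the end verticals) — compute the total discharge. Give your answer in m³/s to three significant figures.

6.00 m³/s

w_1 = (2.8 − 0.9)/2 = 0.95 m; q_1 = 0.23 × 0.25 × 0.95 = 0.05463 m³/s
w_2 = (8.5 − 0.9)/2 = 3.8 m; q_2 = 0.34 × 0.79 × 3.8 = 1.021 m³/s
w_3 = (9.9 − 2.8)/2 = 3.55 m; q_3 = 0.43 × 1.26 × 3.55 = 1.923 m³/s
w_4 = (12.9 − 8.5)/2 = 2.2 m; q_4 = 0.49 × 1.03 × 2.2 = 1.110 m³/s
w_5 = (14.0 − 9.9)/2 = 2.05 m; q_5 = 0.51 × 1.07 × 2.05 = 1.119 m³/s
w_6 = (16.3 − 12.9)/2 = 1.7 m; q_6 = 0.45 × 0.93 × 1.7 = 0.7115 m³/s
w_7 = (16.3 − 14.0)/2 = 1.15 m; q_7 = 0.18 × 0.30 × 1.15 = 0.06210 m³/s
Q = Σ qᵢ = 6.001 m³/s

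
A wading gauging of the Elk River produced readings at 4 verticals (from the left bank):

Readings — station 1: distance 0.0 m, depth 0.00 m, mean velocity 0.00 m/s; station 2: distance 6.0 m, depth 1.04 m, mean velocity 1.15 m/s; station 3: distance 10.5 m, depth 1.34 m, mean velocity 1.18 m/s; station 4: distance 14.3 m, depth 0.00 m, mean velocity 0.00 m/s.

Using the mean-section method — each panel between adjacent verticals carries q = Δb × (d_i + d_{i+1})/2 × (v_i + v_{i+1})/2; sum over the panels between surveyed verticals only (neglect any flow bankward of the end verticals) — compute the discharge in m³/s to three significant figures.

Panel 1-2: Δb = 6 m, d̄ = (0.00+1.04)/2 = 0.52, v̄ = (0.00+1.15)/2 = 0.575 → q = 6×0.52×0.575 = 1.794 m³/s
Panel 2-3: Δb = 4.5 m, d̄ = (1.04+1.34)/2 = 1.19, v̄ = (1.15+1.18)/2 = 1.165 → q = 4.5×1.19×1.165 = 6.239 m³/s
Panel 3-4: Δb = 3.8 m, d̄ = (1.34+0.00)/2 = 0.67, v̄ = (1.18+0.00)/2 = 0.59 → q = 3.8×0.67×0.59 = 1.502 m³/s
Q = Σ q = 9.535 m³/s

9.53 m³/s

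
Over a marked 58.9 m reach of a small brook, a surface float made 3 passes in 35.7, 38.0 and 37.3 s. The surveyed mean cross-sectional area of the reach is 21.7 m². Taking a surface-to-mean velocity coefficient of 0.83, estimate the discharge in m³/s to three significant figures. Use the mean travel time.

t̄ = (35.7 + 38.0 + 37.3) / 3 = 37 s
v_surface = L / t̄ = 58.9 / 37 = 1.592 m/s
v_mean = 0.83 × 1.592 = 1.321 m/s
Q = A × v_mean = 21.7 × 1.321 = 28.67 m³/s

28.7 m³/s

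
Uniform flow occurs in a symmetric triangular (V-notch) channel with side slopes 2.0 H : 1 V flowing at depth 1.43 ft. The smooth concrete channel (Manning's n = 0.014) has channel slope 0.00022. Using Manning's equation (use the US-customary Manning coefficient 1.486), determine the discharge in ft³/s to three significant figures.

A = z·y² = 2.0×1.43² = 4.090 ft²
P = 2y√(1+z²) = 2×1.43×√(1+2.0²) = 6.395 ft
R = A/P = 4.090/6.395 = 0.6395 ft
Q = (1.486/n)·A·R^(2/3)·S^(1/2) = (1.486/0.014) × 4.090 × 0.6395^(2/3) × 0.00022^(1/2) = 4.779 ft³/s

4.78 ft³/s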